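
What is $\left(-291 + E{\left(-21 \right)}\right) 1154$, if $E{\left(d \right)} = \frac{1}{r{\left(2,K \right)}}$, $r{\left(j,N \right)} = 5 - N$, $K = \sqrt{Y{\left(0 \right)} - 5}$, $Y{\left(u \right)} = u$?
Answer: $- \frac{1006865}{3} + \frac{577 i \sqrt{5}}{15} \approx -3.3562 \cdot 10^{5} + 86.014 i$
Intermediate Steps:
$K = i \sqrt{5}$ ($K = \sqrt{0 - 5} = \sqrt{-5} = i \sqrt{5} \approx 2.2361 i$)
$E{\left(d \right)} = \frac{1}{5 - i \sqrt{5}}$
$\left(-291 + E{\left(-21 \right)}\right) 1154 = \left(-291 + \left(\frac{1}{6} + \frac{i \sqrt{5}}{30}\right)\right) 1154 = \left(- \frac{1745}{6} + \frac{i \sqrt{5}}{30}\right) 1154 = - \frac{1006865}{3} + \frac{577 i \sqrt{5}}{15}$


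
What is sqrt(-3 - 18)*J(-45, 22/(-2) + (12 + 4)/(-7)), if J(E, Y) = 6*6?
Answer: 36*I*sqrt(21) ≈ 164.97*I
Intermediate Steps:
J(E, Y) = 36
sqrt(-3 - 18)*J(-45, 22/(-2) + (12 + 4)/(-7)) = sqrt(-3 - 18)*36 = sqrt(-21)*36 = (I*sqrt(21))*36 = 36*I*sqrt(21)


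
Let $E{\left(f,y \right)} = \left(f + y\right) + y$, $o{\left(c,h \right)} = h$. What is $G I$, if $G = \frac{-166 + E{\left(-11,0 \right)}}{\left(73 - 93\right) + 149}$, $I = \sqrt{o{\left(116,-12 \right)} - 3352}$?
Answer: $- \frac{3422 i}{43} \approx - 79.581 i$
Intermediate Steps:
$E{\left(f,y \right)} = f + 2 y$
$I = 58 i$ ($I = \sqrt{-12 - 3352} = \sqrt{-3364} = 58 i \approx 58.0 i$)
$G = - \frac{59}{43}$ ($G = \frac{-166 + \left(-11 + 2 \cdot 0\right)}{\left(73 - 93\right) + 149} = \frac{-166 + \left(-11 + 0\right)}{\left(73 - 93\right) + 149} = \frac{-166 - 11}{-20 + 149} = - \frac{177}{129} = \left(-177\right) \frac{1}{129} = - \frac{59}{43} \approx -1.3721$)
$G I = - \frac{59 \cdot 58 i}{43} = - \frac{3422 i}{43}$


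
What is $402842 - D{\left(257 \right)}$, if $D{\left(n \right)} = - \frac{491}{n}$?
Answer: $\frac{103530885}{257} \approx 4.0284 \cdot 10^{5}$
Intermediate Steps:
$402842 - D{\left(257 \right)} = 402842 - - \frac{491}{257} = 402842 + \frac{491}{257} = \frac{103530885}{257}$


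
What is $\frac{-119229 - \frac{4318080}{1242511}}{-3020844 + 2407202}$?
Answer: $\frac{148147662099}{762456935062} \approx 0.1943$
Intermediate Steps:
$\frac{-119229 - \frac{4318080}{1242511}}{-3020844 + 2407202} = \frac{-119229 - \frac{4318080}{1242511}}{-613642} = \left(-119229 - \frac{4318080}{1242511}\right) \left(- \frac{1}{613642}\right) = \left(- \frac{148147662099}{1242511}\right) \left(- \frac{1}{613642}\right) = \frac{148147662099}{762456935062}$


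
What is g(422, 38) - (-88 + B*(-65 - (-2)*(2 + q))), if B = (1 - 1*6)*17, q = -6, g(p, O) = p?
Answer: -5695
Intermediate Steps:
B = -85 (B = (1 - 6)*17 = -5*17 = -85)
g(422, 38) - (-88 + B*(-65 - (-2)*(2 + q))) = 422 - (-88 - 85*(-65 - (-2)*(2 - 6))) = 422 - (-88 - 85*(-65 - (-2)*(-4))) = 422 - (-88 - 85*(-65 - 1*8)) = 422 - (-88 - 85*(-65 - 8)) = 422 - (-88 - 85*(-73)) = 422 - (-88 + 6205) = 422 - 1*6117 = 422 - 6117 = -5695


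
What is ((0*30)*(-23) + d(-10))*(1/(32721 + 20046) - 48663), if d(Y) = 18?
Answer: -5135601040/5863 ≈ -8.7593e+5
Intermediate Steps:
((0*30)*(-23) + d(-10))*(1/(32721 + 20046) - 48663) = ((0*30)*(-23) + 18)*(1/(32721 + 20046) - 48663) = (0*(-23) + 18)*(1/52767 - 48663) = (0 + 18)*(1/52767 - 48663) = 18*(-2567800520/52767) = -5135601040/5863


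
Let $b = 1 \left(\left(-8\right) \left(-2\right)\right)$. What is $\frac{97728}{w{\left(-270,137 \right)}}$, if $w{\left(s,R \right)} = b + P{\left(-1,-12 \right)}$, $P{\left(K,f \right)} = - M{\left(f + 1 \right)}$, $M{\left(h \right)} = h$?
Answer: $\frac{32576}{9} \approx 3619.6$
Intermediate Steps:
$P{\left(K,f \right)} = -1 - f$ ($P{\left(K,f \right)} = - (f + 1) = - (1 + f) = -1 - f$)
$b = 16$ ($b = 1 \cdot 16 = 16$)
$w{\left(s,R \right)} = 27$ ($w{\left(s,R \right)} = 16 - -11 = 16 + \left(-1 + 12\right) = 16 + 11 = 27$)
$\frac{97728}{w{\left(-270,137 \right)}} = \frac{97728}{27} = 97728 \cdot \frac{1}{27} = \frac{32576}{9}$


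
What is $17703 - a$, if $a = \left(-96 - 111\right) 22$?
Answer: $22257$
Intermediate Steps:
$a = -4554$ ($a = \left(-207\right) 22 = -4554$)
$17703 - a = 17703 - -4554 = 17703 + 4554 = 22257$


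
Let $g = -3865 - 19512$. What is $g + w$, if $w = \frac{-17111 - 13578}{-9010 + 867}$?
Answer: $- \frac{190328222}{8143} \approx -23373.0$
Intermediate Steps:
$g = -23377$ ($g = -3865 - 19512 = -23377$)
$w = \frac{30689}{8143}$ ($w = - \frac{30689}{-8143} = \left(-30689\right) \left(- \frac{1}{8143}\right) = \frac{30689}{8143} \approx 3.7688$)
$g + w = -23377 + \frac{30689}{8143} = - \frac{190328222}{8143}$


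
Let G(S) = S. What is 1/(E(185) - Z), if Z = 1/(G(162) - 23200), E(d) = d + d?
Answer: 23038/8524061 ≈ 0.0027027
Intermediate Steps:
E(d) = 2*d
Z = -1/23038 (Z = 1/(162 - 23200) = 1/(-23038) = -1/23038 ≈ -4.3407e-5)
1/(E(185) - Z) = 1/(2*185 - 1*(-1/23038)) = 1/(370 + 1/23038) = 1/(8524061/23038) = 23038/8524061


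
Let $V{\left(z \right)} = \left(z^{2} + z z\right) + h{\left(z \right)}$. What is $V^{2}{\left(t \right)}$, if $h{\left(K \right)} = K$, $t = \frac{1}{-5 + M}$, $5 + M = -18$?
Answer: $\frac{169}{153664} \approx 0.0010998$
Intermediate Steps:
$M = -23$ ($M = -5 - 18 = -23$)
$t = - \frac{1}{28}$ ($t = \frac{1}{-5 - 23} = \frac{1}{-28} = - \frac{1}{28} \approx -0.035714$)
$V{\left(z \right)} = z + 2 z^{2}$ ($V{\left(z \right)} = \left(z^{2} + z z\right) + z = \left(z^{2} + z^{2}\right) + z = 2 z^{2} + z = z + 2 z^{2}$)
$V^{2}{\left(t \right)} = \left(- \frac{1 + 2 \left(- \frac{1}{28}\right)}{28}\right)^{2} = \left(- \frac{1 - \frac{1}{14}}{28}\right)^{2} = \left(\left(- \frac{1}{28}\right) \frac{13}{14}\right)^{2} = \left(- \frac{13}{392}\right)^{2} = \frac{169}{153664}$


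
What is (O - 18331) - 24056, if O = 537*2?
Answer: -41313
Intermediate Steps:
O = 1074
(O - 18331) - 24056 = (1074 - 18331) - 24056 = -17257 - 24056 = -41313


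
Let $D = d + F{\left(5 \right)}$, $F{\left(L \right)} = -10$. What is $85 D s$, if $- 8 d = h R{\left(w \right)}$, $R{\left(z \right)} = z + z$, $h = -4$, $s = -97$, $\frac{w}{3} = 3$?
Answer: $8245$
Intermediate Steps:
$w = 9$ ($w = 3 \cdot 3 = 9$)
$R{\left(z \right)} = 2 z$
$d = 9$ ($d = - \frac{\left(-4\right) 2 \cdot 9}{8} = - \frac{\left(-4\right) 18}{8} = \left(- \frac{1}{8}\right) \left(-72\right) = 9$)
$D = -1$ ($D = 9 - 10 = -1$)
$85 D s = 85 \left(-1\right) \left(-97\right) = \left(-85\right) \left(-97\right) = 8245$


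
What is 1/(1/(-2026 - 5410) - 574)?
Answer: -7436/4268265 ≈ -0.0017422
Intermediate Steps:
1/(1/(-2026 - 5410) - 574) = 1/(1/(-7436) - 574) = 1/(-1/7436 - 574) = 1/(-4268265/7436) = -7436/4268265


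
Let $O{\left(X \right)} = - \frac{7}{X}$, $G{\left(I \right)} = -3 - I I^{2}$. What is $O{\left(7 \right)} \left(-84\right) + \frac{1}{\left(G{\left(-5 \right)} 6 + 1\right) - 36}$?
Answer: $\frac{58549}{697} \approx 84.001$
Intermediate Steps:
$G{\left(I \right)} = -3 - I^{3}$
$O{\left(7 \right)} \left(-84\right) + \frac{1}{\left(G{\left(-5 \right)} 6 + 1\right) - 36} = - \frac{7}{7} \left(-84\right) + \frac{1}{\left(\left(-3 - \left(-5\right)^{3}\right) 6 + 1\right) - 36} = \left(-7\right) \frac{1}{7} \left(-84\right) + \frac{1}{\left(\left(-3 - -125\right) 6 + 1\right) - 36} = \left(-1\right) \left(-84\right) + \frac{1}{\left(\left(-3 + 125\right) 6 + 1\right) - 36} = 84 + \frac{1}{\left(122 \cdot 6 + 1\right) - 36} = 84 + \frac{1}{\left(732 + 1\right) - 36} = 84 + \frac{1}{733 - 36} = 84 + \frac{1}{697} = \frac{58549}{697}$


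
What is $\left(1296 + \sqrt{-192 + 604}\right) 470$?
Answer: $609120 + 940 \sqrt{103} \approx 6.1866 \cdot 10^{5}$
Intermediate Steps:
$\left(1296 + \sqrt{-192 + 604}\right) 470 = \left(1296 + \sqrt{412}\right) 470 = \left(1296 + 2 \sqrt{103}\right) 470 = 609120 + 940 \sqrt{103}$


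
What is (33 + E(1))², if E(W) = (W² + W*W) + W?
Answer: 1296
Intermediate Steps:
E(W) = W + 2*W² (E(W) = (W² + W²) + W = 2*W² + W = W + 2*W²)
(33 + E(1))² = (33 + 1*(1 + 2*1))² = (33 + 1*(1 + 2))² = (33 + 1*3)² = (33 + 3)² = 36² = 1296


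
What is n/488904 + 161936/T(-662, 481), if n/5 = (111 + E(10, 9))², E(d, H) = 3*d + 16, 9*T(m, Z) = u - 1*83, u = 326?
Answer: 26391495253/4400136 ≈ 5997.9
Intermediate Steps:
T(m, Z) = 27 (T(m, Z) = (326 - 1*83)/9 = (326 - 83)/9 = (⅑)*243 = 27)
E(d, H) = 16 + 3*d
n = 123245 (n = 5*(111 + (16 + 3*10))² = 5*(111 + (16 + 30))² = 5*(111 + 46)² = 5*157² = 5*24649 = 123245)
n/488904 + 161936/T(-662, 481) = 123245/488904 + 161936/27 = 26391495253/4400136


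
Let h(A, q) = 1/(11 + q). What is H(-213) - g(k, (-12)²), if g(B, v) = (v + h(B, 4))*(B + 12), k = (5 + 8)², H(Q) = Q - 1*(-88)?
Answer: -393016/15 ≈ -26201.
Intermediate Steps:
H(Q) = 88 + Q (H(Q) = Q + 88 = 88 + Q)
k = 169 (k = 13² = 169)
g(B, v) = (12 + B)*(1/15 + v) (g(B, v) = (v + 1/(11 + 4))*(B + 12) = (v + 1/15)*(12 + B) = (1/15 + v)*(12 + B) = (12 + B)*(1/15 + v))
H(-213) - g(k, (-12)²) = (88 - 213) - (⅘ + 12*(-12)² + (1/15)*169 + 169*(-12)²) = -125 - (⅘ + 12*144 + 169/15 + 169*144) = -125 - (⅘ + 1728 + 169/15 + 24336) = -125 - 1*391141/15 = -125 - 391141/15 = -393016/15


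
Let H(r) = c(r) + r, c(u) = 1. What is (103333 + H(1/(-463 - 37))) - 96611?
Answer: 3361499/500 ≈ 6723.0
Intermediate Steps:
H(r) = 1 + r
(103333 + H(1/(-463 - 37))) - 96611 = (103333 + (1 + 1/(-463 - 37))) - 96611 = (103333 + (1 + 1/(-500))) - 96611 = (103333 + (1 - 1/500)) - 96611 = (103333 + 499/500) - 96611 = 51666999/500 - 96611 = 3361499/500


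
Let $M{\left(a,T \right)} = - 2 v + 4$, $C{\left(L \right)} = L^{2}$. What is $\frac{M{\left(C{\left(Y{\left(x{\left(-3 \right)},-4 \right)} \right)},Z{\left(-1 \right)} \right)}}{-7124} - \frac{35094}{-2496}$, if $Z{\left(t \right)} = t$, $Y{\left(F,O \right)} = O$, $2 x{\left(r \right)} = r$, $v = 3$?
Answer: $\frac{801329}{56992} \approx 14.06$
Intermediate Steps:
$x{\left(r \right)} = \frac{r}{2}$
$M{\left(a,T \right)} = -2$ ($M{\left(a,T \right)} = \left(-2\right) 3 + 4 = -6 + 4 = -2$)
$\frac{M{\left(C{\left(Y{\left(x{\left(-3 \right)},-4 \right)} \right)},Z{\left(-1 \right)} \right)}}{-7124} - \frac{35094}{-2496} = - \frac{2}{-7124} - \frac{35094}{-2496} = \left(-2\right) \left(- \frac{1}{7124}\right) - - \frac{5849}{416} = \frac{1}{3562} + \frac{5849}{416} = \frac{801329}{56992}$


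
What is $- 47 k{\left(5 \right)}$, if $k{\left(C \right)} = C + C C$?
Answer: $-1410$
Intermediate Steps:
$k{\left(C \right)} = C + C^{2}$
$- 47 k{\left(5 \right)} = - 47 \cdot 5 \left(1 + 5\right) = - 47 \cdot 5 \cdot 6 = \left(-47\right) 30 = -1410$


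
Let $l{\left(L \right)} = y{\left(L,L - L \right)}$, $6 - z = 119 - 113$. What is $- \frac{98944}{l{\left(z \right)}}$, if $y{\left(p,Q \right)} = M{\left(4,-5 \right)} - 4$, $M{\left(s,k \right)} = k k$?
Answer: $- \frac{98944}{21} \approx -4711.6$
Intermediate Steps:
$M{\left(s,k \right)} = k^{2}$
$z = 0$ ($z = 6 - \left(119 - 113\right) = 6 - 6 = 0$)
$y{\left(p,Q \right)} = 21$ ($y{\left(p,Q \right)} = \left(-5\right)^{2} - 4 = 25 - 4 = 21$)
$l{\left(L \right)} = 21$
$- \frac{98944}{l{\left(z \right)}} = - \frac{98944}{21}$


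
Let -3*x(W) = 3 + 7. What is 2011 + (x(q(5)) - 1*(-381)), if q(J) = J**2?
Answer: 7166/3 ≈ 2388.7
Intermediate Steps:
x(W) = -10/3 (x(W) = -(3 + 7)/3 = -1/3*10 = -10/3)
2011 + (x(q(5)) - 1*(-381)) = 2011 + (-10/3 - 1*(-381)) = 2011 + (-10/3 + 381) = 2011 + 1133/3 = 7166/3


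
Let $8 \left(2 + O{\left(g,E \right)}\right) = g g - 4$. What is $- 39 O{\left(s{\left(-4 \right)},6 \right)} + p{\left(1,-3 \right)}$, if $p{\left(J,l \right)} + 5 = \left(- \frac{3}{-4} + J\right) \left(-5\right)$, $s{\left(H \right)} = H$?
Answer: $\frac{23}{4} \approx 5.75$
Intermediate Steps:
$O{\left(g,E \right)} = - \frac{5}{2} + \frac{g^{2}}{8}$ ($O{\left(g,E \right)} = -2 + \frac{g g - 4}{8} = -2 + \frac{g^{2} - 4}{8} = -2 + \frac{-4 + g^{2}}{8} = -2 + \left(- \frac{1}{2} + \frac{g^{2}}{8}\right) = - \frac{5}{2} + \frac{g^{2}}{8}$)
$p{\left(J,l \right)} = - \frac{35}{4} - 5 J$ ($p{\left(J,l \right)} = -5 + \left(- \frac{3}{-4} + J\right) \left(-5\right) = -5 + \left(\left(-3\right) \left(- \frac{1}{4}\right) + J\right) \left(-5\right) = -5 + \left(\frac{3}{4} + J\right) \left(-5\right) = -5 - \left(\frac{15}{4} + 5 J\right) = - \frac{35}{4} - 5 J$)
$- 39 O{\left(s{\left(-4 \right)},6 \right)} + p{\left(1,-3 \right)} = - 39 \left(- \frac{5}{2} + \frac{\left(-4\right)^{2}}{8}\right) - \frac{55}{4} = - 39 \left(- \frac{5}{2} + \frac{1}{8} \cdot 16\right) - \frac{55}{4} = - 39 \left(- \frac{5}{2} + 2\right) - \frac{55}{4} = \left(-39\right) \left(- \frac{1}{2}\right) - \frac{55}{4} = \frac{39}{2} - \frac{55}{4} = \frac{23}{4}$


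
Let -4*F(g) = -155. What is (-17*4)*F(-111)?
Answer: -2635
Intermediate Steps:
F(g) = 155/4 (F(g) = -¼*(-155) = 155/4)
(-17*4)*F(-111) = -17*4*(155/4) = -68*155/4 = -2635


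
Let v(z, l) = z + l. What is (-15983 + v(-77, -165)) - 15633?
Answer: -31858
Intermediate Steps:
v(z, l) = l + z
(-15983 + v(-77, -165)) - 15633 = (-15983 + (-165 - 77)) - 15633 = (-15983 - 242) - 15633 = -16225 - 15633 = -31858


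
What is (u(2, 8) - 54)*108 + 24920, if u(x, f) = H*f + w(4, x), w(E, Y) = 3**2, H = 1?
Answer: 20924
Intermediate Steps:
w(E, Y) = 9
u(x, f) = 9 + f (u(x, f) = 1*f + 9 = f + 9 = 9 + f)
(u(2, 8) - 54)*108 + 24920 = ((9 + 8) - 54)*108 + 24920 = (17 - 54)*108 + 24920 = -37*108 + 24920 = -3996 + 24920 = 20924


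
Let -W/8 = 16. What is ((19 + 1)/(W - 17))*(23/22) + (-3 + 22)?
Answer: 6015/319 ≈ 18.856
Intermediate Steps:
W = -128 (W = -8*16 = -128)
((19 + 1)/(W - 17))*(23/22) + (-3 + 22) = ((19 + 1)/(-128 - 17))*(23/22) + (-3 + 22) = (20/(-145))*(23*(1/22)) + 19 = (20*(-1/145))*(23/22) + 19 = -4/29*23/22 + 19 = -46/319 + 19 = 6015/319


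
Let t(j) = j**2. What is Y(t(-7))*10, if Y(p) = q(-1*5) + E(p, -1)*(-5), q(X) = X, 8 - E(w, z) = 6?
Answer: -150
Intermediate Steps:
E(w, z) = 2 (E(w, z) = 8 - 1*6 = 8 - 6 = 2)
Y(p) = -15 (Y(p) = -1*5 + 2*(-5) = -5 - 10 = -15)
Y(t(-7))*10 = -15*10 = -150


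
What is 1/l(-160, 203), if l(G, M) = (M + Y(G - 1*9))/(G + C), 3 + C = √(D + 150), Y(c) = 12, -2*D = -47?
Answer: -163/215 + √694/430 ≈ -0.69687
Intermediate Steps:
D = 47/2 (D = -½*(-47) = 47/2 ≈ 23.500)
C = -3 + √694/2 (C = -3 + √(47/2 + 150) = -3 + √(347/2) = -3 + √694/2 ≈ 10.172)
l(G, M) = (12 + M)/(-3 + G + √694/2) (l(G, M) = (M + 12)/(G + (-3 + √694/2)) = (12 + M)/(-3 + G + √694/2))
1/l(-160, 203) = 1/(2*(12 + 203)/(-6 + √694 + 2*(-160))) = 1/(2*215/(-6 + √694 - 320)) = 1/(2*215/(-326 + √694)) = 1/(430/(-326 + √694)) = -163/215 + √694/430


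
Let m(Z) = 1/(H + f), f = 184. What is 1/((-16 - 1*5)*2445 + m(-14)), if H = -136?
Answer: -48/2464559 ≈ -1.9476e-5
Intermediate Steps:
m(Z) = 1/48 (m(Z) = 1/(-136 + 184) = 1/48)
1/((-16 - 1*5)*2445 + m(-14)) = 1/((-16 - 1*5)*2445 + 1/48) = 1/((-16 - 5)*2445 + 1/48) = 1/(-21*2445 + 1/48) = 1/(-51345 + 1/48) = 1/(-2464559/48) = -48/2464559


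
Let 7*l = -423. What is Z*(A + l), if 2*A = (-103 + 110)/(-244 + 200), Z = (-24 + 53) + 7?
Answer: -335457/154 ≈ -2178.3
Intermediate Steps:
l = -423/7 (l = (⅐)*(-423) = -423/7 ≈ -60.429)
Z = 36 (Z = 29 + 7 = 36)
A = -7/88 (A = ((-103 + 110)/(-244 + 200))/2 = (7/(-44))/2 = (7*(-1/44))/2 = (½)*(-7/44) = -7/88 ≈ -0.079545)
Z*(A + l) = 36*(-7/88 - 423/7) = 36*(-37273/616) = -335457/154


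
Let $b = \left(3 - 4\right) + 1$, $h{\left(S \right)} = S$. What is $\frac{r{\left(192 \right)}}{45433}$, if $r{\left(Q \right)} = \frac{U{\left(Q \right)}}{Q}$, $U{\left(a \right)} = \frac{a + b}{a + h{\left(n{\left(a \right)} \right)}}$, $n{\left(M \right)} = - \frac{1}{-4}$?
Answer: $\frac{4}{34937977} \approx 1.1449 \cdot 10^{-7}$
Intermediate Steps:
$n{\left(M \right)} = \frac{1}{4}$ ($n{\left(M \right)} = \left(-1\right) \left(- \frac{1}{4}\right) = \frac{1}{4}$)
$b = 0$ ($b = -1 + 1 = 0$)
$U{\left(a \right)} = \frac{a}{\frac{1}{4} + a}$ ($U{\left(a \right)} = \frac{a + 0}{a + \frac{1}{4}} = \frac{a}{\frac{1}{4} + a}$)
$r{\left(Q \right)} = \frac{4}{1 + 4 Q}$ ($r{\left(Q \right)} = \frac{4 Q \frac{1}{1 + 4 Q}}{Q} = \frac{4}{1 + 4 Q}$)
$\frac{r{\left(192 \right)}}{45433} = \frac{4 \frac{1}{1 + 4 \cdot 192}}{45433} = \frac{4}{1 + 768} \cdot \frac{1}{45433} = \frac{4}{769} \cdot \frac{1}{45433} = \frac{4}{34937977}$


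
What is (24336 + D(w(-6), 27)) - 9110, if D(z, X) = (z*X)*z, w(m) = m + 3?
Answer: 15469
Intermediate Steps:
w(m) = 3 + m
D(z, X) = X*z² (D(z, X) = (X*z)*z = X*z²)
(24336 + D(w(-6), 27)) - 9110 = (24336 + 27*(3 - 6)²) - 9110 = (24336 + 27*(-3)²) - 9110 = (24336 + 27*9) - 9110 = (24336 + 243) - 9110 = 24579 - 9110 = 15469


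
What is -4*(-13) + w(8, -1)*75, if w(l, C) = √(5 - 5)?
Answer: 52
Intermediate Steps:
w(l, C) = 0 (w(l, C) = √0 = 0)
-4*(-13) + w(8, -1)*75 = -4*(-13) + 0*75 = 52 + 0 = 52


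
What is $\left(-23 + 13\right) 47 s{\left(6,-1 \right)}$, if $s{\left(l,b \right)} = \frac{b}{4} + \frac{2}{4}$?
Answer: $- \frac{235}{2} \approx -117.5$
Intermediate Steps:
$s{\left(l,b \right)} = \frac{1}{2} + \frac{b}{4}$ ($s{\left(l,b \right)} = b \frac{1}{4} + 2 \cdot \frac{1}{4} = \frac{b}{4} + \frac{1}{2} = \frac{1}{2} + \frac{b}{4}$)
$\left(-23 + 13\right) 47 s{\left(6,-1 \right)} = \left(-23 + 13\right) 47 \left(\frac{1}{2} + \frac{1}{4} \left(-1\right)\right) = \left(-10\right) 47 \left(\frac{1}{2} - \frac{1}{4}\right) = \left(-470\right) \frac{1}{4} = - \frac{235}{2}$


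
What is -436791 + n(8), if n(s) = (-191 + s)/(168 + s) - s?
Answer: -76876807/176 ≈ -4.3680e+5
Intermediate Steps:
n(s) = -s + (-191 + s)/(168 + s) (n(s) = (-191 + s)/(168 + s) - s = -s + (-191 + s)/(168 + s))
-436791 + n(8) = -436791 + (-191 - 1*8² - 167*8)/(168 + 8) = -436791 + (-191 - 1*64 - 1336)/176 = -436791 + (-191 - 64 - 1336)/176 = -436791 + (1/176)*(-1591) = -436791 - 1591/176 = -76876807/176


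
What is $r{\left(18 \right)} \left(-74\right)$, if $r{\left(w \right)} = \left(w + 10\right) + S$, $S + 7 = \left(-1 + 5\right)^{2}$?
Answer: $-2738$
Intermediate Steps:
$S = 9$ ($S = -7 + \left(-1 + 5\right)^{2} = -7 + 4^{2} = -7 + 16 = 9$)
$r{\left(w \right)} = 19 + w$ ($r{\left(w \right)} = \left(w + 10\right) + 9 = \left(10 + w\right) + 9 = 19 + w$)
$r{\left(18 \right)} \left(-74\right) = \left(19 + 18\right) \left(-74\right) = 37 \left(-74\right) = -2738$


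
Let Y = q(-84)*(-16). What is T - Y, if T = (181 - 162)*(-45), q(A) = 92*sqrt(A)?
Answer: -855 + 2944*I*sqrt(21) ≈ -855.0 + 13491.0*I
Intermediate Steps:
T = -855 (T = 19*(-45) = -855)
Y = -2944*I*sqrt(21) (Y = (92*sqrt(-84))*(-16) = (92*(2*I*sqrt(21)))*(-16) = (184*I*sqrt(21))*(-16) = -2944*I*sqrt(21) ≈ -13491.0*I)
T - Y = -855 - (-2944)*I*sqrt(21) = -855 + 2944*I*sqrt(21)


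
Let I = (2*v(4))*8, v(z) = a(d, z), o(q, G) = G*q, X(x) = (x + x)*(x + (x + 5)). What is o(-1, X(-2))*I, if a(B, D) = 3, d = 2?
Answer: 192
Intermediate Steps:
X(x) = 2*x*(5 + 2*x) (X(x) = (2*x)*(x + (5 + x)) = (2*x)*(5 + 2*x) = 2*x*(5 + 2*x))
v(z) = 3
I = 48 (I = (2*3)*8 = 6*8 = 48)
o(-1, X(-2))*I = ((2*(-2)*(5 + 2*(-2)))*(-1))*48 = ((2*(-2)*(5 - 4))*(-1))*48 = ((2*(-2)*1)*(-1))*48 = -4*(-1)*48 = 4*48 = 192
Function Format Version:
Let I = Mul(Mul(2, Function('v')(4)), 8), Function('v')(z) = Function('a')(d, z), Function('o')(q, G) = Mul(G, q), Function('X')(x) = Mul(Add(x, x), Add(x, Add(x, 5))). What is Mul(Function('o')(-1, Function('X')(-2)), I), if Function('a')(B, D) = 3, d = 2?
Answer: 192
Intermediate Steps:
Function('X')(x) = Mul(2, x, Add(5, Mul(2, x))) (Function('X')(x) = Mul(Mul(2, x), Add(x, Add(5, x))) = Mul(Mul(2, x), Add(5, Mul(2, x))) = Mul(2, x, Add(5, Mul(2, x))))
Function('v')(z) = 3
I = 48 (I = Mul(Mul(2, 3), 8) = Mul(6, 8) = 48)
Mul(Function('o')(-1, Function('X')(-2)), I) = Mul(Mul(Mul(2, -2, Add(5, Mul(2, -2))), -1), 48) = Mul(Mul(Mul(2, -2, Add(5, -4)), -1), 48) = Mul(Mul(Mul(2, -2, 1), -1), 48) = Mul(Mul(-4, -1), 48) = Mul(4, 48) = 192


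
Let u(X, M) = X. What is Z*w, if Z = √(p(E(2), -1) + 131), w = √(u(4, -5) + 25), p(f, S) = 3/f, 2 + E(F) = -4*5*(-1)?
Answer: √136938/6 ≈ 61.675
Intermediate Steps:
E(F) = 18 (E(F) = -2 - 4*5*(-1) = -2 - 20*(-1) = -2 + 20 = 18)
w = √29 (w = √(4 + 25) = √29 ≈ 5.3852)
Z = √4722/6 (Z = √(3/18 + 131) = √(3*(1/18) + 131) = √(⅙ + 131) = √(787/6) = √4722/6 ≈ 11.453)
Z*w = (√4722/6)*√29 = √136938/6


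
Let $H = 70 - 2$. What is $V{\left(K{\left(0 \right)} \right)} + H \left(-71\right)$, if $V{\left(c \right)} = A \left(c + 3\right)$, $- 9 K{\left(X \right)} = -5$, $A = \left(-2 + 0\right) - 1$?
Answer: $- \frac{14516}{3} \approx -4838.7$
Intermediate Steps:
$A = -3$ ($A = -2 - 1 = -3$)
$K{\left(X \right)} = \frac{5}{9}$ ($K{\left(X \right)} = \left(- \frac{1}{9}\right) \left(-5\right) = \frac{5}{9}$)
$V{\left(c \right)} = -9 - 3 c$ ($V{\left(c \right)} = - 3 \left(c + 3\right) = - 3 \left(3 + c\right) = -9 - 3 c$)
$H = 68$ ($H = 70 - 2 = 68$)
$V{\left(K{\left(0 \right)} \right)} + H \left(-71\right) = \left(-9 - \frac{5}{3}\right) + 68 \left(-71\right) = \left(-9 - \frac{5}{3}\right) - 4828 = - \frac{32}{3} - 4828 = - \frac{14516}{3}$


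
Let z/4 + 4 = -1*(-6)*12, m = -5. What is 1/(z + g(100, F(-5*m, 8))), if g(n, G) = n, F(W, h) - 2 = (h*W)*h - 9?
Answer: 1/372 ≈ 0.0026882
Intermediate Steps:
F(W, h) = -7 + W*h² (F(W, h) = 2 + ((h*W)*h - 9) = 2 + ((W*h)*h - 9) = 2 + (W*h² - 9) = 2 + (-9 + W*h²) = -7 + W*h²)
z = 272 (z = -16 + 4*(-1*(-6)*12) = -16 + 4*(6*12) = -16 + 4*72 = -16 + 288 = 272)
1/(z + g(100, F(-5*m, 8))) = 1/(272 + 100) = 1/372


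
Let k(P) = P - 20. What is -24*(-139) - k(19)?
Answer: 3337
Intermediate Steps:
k(P) = -20 + P
-24*(-139) - k(19) = -24*(-139) - (-20 + 19) = 3336 - 1*(-1) = 3336 + 1 = 3337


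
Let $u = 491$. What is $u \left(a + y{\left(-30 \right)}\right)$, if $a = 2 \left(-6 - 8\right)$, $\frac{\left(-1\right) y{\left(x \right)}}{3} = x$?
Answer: $30442$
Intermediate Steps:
$y{\left(x \right)} = - 3 x$
$a = -28$ ($a = 2 \left(-14\right) = -28$)
$u \left(a + y{\left(-30 \right)}\right) = 491 \left(-28 - -90\right) = 491 \left(-28 + 90\right) = 491 \cdot 62 = 30442$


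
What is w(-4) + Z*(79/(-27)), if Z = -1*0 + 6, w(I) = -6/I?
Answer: -289/18 ≈ -16.056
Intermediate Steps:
Z = 6 (Z = 0 + 6 = 6)
w(-4) + Z*(79/(-27)) = -6/(-4) + 6*(79/(-27)) = -6*(-¼) + 6*(79*(-1/27)) = 3/2 + 6*(-79/27) = 3/2 - 158/9 = -289/18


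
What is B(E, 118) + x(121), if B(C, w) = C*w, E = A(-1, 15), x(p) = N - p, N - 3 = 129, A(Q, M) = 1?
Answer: 129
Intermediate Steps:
N = 132 (N = 3 + 129 = 132)
x(p) = 132 - p
E = 1
B(E, 118) + x(121) = 1*118 + (132 - 1*121) = 118 + (132 - 121) = 118 + 11 = 129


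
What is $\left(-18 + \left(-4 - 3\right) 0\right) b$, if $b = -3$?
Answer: $54$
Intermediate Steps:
$\left(-18 + \left(-4 - 3\right) 0\right) b = \left(-18 + \left(-4 - 3\right) 0\right) \left(-3\right) = \left(-18 - 0\right) \left(-3\right) = \left(-18 + 0\right) \left(-3\right) = \left(-18\right) \left(-3\right) = 54$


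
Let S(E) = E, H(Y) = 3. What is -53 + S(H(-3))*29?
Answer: 34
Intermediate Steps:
-53 + S(H(-3))*29 = -53 + 3*29 = -53 + 87 = 34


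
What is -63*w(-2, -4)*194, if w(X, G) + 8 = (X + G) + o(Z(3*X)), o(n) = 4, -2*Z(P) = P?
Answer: 122220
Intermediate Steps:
Z(P) = -P/2
w(X, G) = -4 + G + X (w(X, G) = -8 + ((X + G) + 4) = -8 + ((G + X) + 4) = -8 + (4 + G + X) = -4 + G + X)
-63*w(-2, -4)*194 = -63*(-4 - 4 - 2)*194 = -63*(-10)*194 = 630*194 = 122220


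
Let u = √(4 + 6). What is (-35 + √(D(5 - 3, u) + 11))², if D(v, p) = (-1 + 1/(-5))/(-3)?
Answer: (175 - √285)²/25 ≈ 1000.1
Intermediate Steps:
u = √10 ≈ 3.1623
D(v, p) = ⅖ (D(v, p) = (-1 - ⅕)*(-⅓) = -6/5*(-⅓) = ⅖)
(-35 + √(D(5 - 3, u) + 11))² = (-35 + √(⅖ + 11))² = (-35 + √(57/5))² = (-35 + √285/5)²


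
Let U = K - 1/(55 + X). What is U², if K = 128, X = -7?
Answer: 37736449/2304 ≈ 16379.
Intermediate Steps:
U = 6143/48 (U = 128 - 1/(55 - 7) = 128 - 1/48 = 6143/48 ≈ 127.98)
U² = (6143/48)² = 37736449/2304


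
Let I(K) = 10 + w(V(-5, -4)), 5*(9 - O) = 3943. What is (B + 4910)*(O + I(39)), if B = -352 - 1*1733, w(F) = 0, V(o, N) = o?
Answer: -2174120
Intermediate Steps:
O = -3898/5 (O = 9 - ⅕*3943 = 9 - 3943/5 = -3898/5 ≈ -779.60)
I(K) = 10 (I(K) = 10 + 0 = 10)
B = -2085 (B = -352 - 1733 = -2085)
(B + 4910)*(O + I(39)) = (-2085 + 4910)*(-3898/5 + 10) = 2825*(-3848/5) = -2174120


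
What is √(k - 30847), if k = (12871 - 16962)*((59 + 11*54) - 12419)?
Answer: √48103859 ≈ 6935.7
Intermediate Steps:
k = 48134706 (k = -4091*((59 + 594) - 12419) = -4091*(653 - 12419) = -4091*(-11766) = 48134706)
√(k - 30847) = √(48134706 - 30847) = √48103859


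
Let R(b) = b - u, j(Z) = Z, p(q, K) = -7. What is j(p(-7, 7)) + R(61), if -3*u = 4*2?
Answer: 170/3 ≈ 56.667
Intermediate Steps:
u = -8/3 (u = -4*2/3 = -⅓*8 = -8/3 ≈ -2.6667)
R(b) = 8/3 + b (R(b) = b - 1*(-8/3) = b + 8/3 = 8/3 + b)
j(p(-7, 7)) + R(61) = -7 + (8/3 + 61) = -7 + 191/3 = 170/3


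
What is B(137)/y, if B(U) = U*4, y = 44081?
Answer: 548/44081 ≈ 0.012432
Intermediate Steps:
B(U) = 4*U
B(137)/y = (4*137)/44081 = 548*(1/44081) = 548/44081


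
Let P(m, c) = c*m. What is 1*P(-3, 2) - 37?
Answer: -43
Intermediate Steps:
1*P(-3, 2) - 37 = 1*(2*(-3)) - 37 = 1*(-6) - 37 = -6 - 37 = -43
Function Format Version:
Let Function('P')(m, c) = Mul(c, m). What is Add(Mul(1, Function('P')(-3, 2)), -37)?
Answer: -43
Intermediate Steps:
Add(Mul(1, Function('P')(-3, 2)), -37) = Add(Mul(1, Mul(2, -3)), -37) = Add(Mul(1, -6), -37) = Add(-6, -37) = -43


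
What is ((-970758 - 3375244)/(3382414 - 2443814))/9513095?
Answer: -2173001/4464495483500 ≈ -4.8673e-7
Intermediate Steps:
((-970758 - 3375244)/(3382414 - 2443814))/9513095 = -4346002/938600*(1/9513095) = -4346002*1/938600*(1/9513095) = -2173001/469300*1/9513095 = -2173001/4464495483500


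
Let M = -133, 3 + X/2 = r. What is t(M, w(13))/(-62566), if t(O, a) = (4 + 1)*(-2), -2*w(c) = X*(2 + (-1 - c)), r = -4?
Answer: 5/31283 ≈ 0.00015983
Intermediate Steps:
X = -14 (X = -6 + 2*(-4) = -6 - 8 = -14)
w(c) = 7 - 7*c (w(c) = -(-7)*(2 + (-1 - c)) = -(-7)*(1 - c) = -(-14 + 14*c)/2 = 7 - 7*c)
t(O, a) = -10 (t(O, a) = 5*(-2) = -10)
t(M, w(13))/(-62566) = -10/(-62566) = -10*(-1/62566) = 5/31283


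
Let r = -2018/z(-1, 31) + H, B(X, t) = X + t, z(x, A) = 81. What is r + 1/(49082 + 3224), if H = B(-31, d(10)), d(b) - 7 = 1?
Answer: -202999505/4236786 ≈ -47.914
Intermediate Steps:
d(b) = 8 (d(b) = 7 + 1 = 8)
H = -23 (H = -31 + 8 = -23)
r = -3881/81 (r = -2018/81 - 23 = -3881/81 ≈ -47.914)
r + 1/(49082 + 3224) = -3881/81 + 1/(49082 + 3224) = -3881/81 + 1/52306 = -202999505/4236786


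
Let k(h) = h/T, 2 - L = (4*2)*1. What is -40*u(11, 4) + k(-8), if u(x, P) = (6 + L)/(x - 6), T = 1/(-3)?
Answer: 24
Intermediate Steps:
T = -⅓ ≈ -0.33333
L = -6 (L = 2 - 4*2 = 2 - 8 = -6)
k(h) = -3*h (k(h) = h/(-⅓) = h*(-3) = -3*h)
u(x, P) = 0 (u(x, P) = (6 - 6)/(x - 6) = 0/(-6 + x) = 0)
-40*u(11, 4) + k(-8) = -40*0 - 3*(-8) = 0 + 24 = 24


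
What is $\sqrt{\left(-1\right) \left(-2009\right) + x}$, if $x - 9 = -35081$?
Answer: $i \sqrt{33063} \approx 181.83 i$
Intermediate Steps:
$x = -35072$ ($x = 9 - 35081 = -35072$)
$\sqrt{\left(-1\right) \left(-2009\right) + x} = \sqrt{\left(-1\right) \left(-2009\right) - 35072} = \sqrt{2009 - 35072} = \sqrt{-33063} = i \sqrt{33063}$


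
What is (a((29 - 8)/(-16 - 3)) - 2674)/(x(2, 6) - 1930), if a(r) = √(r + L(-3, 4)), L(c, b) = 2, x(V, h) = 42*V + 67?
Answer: 2674/1779 - √323/33801 ≈ 1.5026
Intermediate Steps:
x(V, h) = 67 + 42*V
a(r) = √(2 + r) (a(r) = √(r + 2) = √(2 + r))
(a((29 - 8)/(-16 - 3)) - 2674)/(x(2, 6) - 1930) = (√(2 + (29 - 8)/(-16 - 3)) - 2674)/((67 + 42*2) - 1930) = (√(2 + 21/(-19)) - 2674)/((67 + 84) - 1930) = (√(2 + 21*(-1/19)) - 2674)/(151 - 1930) = (√(2 - 21/19) - 2674)/(-1779) = (√(17/19) - 2674)*(-1/1779) = (√323/19 - 2674)*(-1/1779) = (-2674 + √323/19)*(-1/1779) = 2674/1779 - √323/33801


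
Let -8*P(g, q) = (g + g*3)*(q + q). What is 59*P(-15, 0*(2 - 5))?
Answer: 0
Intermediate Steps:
P(g, q) = -g*q (P(g, q) = -(g + g*3)*(q + q)/8 = -(g + 3*g)*2*q/8 = -4*g*2*q/8 = -g*q)
59*P(-15, 0*(2 - 5)) = 59*(-1*(-15)*0*(2 - 5)) = 59*(-1*(-15)*0*(-3)) = 59*(-1*(-15)*0) = 59*0 = 0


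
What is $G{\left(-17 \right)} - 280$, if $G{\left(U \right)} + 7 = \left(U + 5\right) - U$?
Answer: $-282$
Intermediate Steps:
$G{\left(U \right)} = -2$ ($G{\left(U \right)} = -7 + \left(\left(U + 5\right) - U\right) = -7 + \left(\left(5 + U\right) - U\right) = -7 + 5 = -2$)
$G{\left(-17 \right)} - 280 = -2 - 280 = -282$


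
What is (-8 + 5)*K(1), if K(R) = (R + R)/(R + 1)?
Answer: -3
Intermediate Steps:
K(R) = 2*R/(1 + R) (K(R) = (2*R)/(1 + R) = 2*R/(1 + R))
(-8 + 5)*K(1) = (-8 + 5)*(2*1/(1 + 1)) = -6/2 = -3*1 = -3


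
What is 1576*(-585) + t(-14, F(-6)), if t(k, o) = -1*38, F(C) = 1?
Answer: -921998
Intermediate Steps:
t(k, o) = -38
1576*(-585) + t(-14, F(-6)) = 1576*(-585) - 38 = -921960 - 38 = -921998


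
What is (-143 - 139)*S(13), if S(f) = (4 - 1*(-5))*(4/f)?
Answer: -10152/13 ≈ -780.92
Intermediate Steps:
S(f) = 36/f (S(f) = (4 + 5)*(4/f) = 9*(4/f) = 36/f)
(-143 - 139)*S(13) = (-143 - 139)*(36/13) = -10152/13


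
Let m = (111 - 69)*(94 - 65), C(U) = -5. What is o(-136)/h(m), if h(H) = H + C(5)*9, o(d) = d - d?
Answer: 0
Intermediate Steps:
o(d) = 0
m = 1218 (m = 42*29 = 1218)
h(H) = -45 + H (h(H) = H - 5*9 = H - 45 = -45 + H)
o(-136)/h(m) = 0/(-45 + 1218) = 0/1173 = 0*(1/1173) = 0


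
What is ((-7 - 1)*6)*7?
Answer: -336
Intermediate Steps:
((-7 - 1)*6)*7 = -8*6*7 = -48*7 = -336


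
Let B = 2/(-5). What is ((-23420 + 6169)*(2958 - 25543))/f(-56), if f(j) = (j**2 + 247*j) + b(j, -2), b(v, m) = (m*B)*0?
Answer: -389613835/10696 ≈ -36426.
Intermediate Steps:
B = -2/5 (B = 2*(-1/5) = -2/5 ≈ -0.40000)
b(v, m) = 0 (b(v, m) = (m*(-2/5))*0 = -2*m/5*0 = 0)
f(j) = j**2 + 247*j (f(j) = (j**2 + 247*j) + 0 = j**2 + 247*j)
((-23420 + 6169)*(2958 - 25543))/f(-56) = ((-23420 + 6169)*(2958 - 25543))/((-56*(247 - 56))) = (-17251*(-22585))/((-56*191)) = 389613835/(-10696) = 389613835*(-1/10696) = -389613835/10696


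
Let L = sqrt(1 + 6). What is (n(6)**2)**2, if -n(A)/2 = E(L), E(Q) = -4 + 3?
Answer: 16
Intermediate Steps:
L = sqrt(7) ≈ 2.6458
E(Q) = -1
n(A) = 2 (n(A) = -2*(-1) = 2)
(n(6)**2)**2 = (2**2)**2 = 4**2 = 16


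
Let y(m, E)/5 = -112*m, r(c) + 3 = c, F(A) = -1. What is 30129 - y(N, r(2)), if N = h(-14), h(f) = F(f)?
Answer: 29569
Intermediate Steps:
r(c) = -3 + c
h(f) = -1
N = -1
y(m, E) = -560*m (y(m, E) = 5*(-112*m) = -560*m)
30129 - y(N, r(2)) = 30129 - (-560)*(-1) = 30129 - 1*560 = 30129 - 560 = 29569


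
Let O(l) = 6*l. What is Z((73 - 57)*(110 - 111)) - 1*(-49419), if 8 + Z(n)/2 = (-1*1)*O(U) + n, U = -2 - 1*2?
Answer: 49419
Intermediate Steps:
U = -4 (U = -2 - 2 = -4)
Z(n) = 32 + 2*n (Z(n) = -16 + 2*((-1*1)*(6*(-4)) + n) = -16 + 2*(-1*(-24) + n) = -16 + 2*(24 + n) = -16 + (48 + 2*n) = 32 + 2*n)
Z((73 - 57)*(110 - 111)) - 1*(-49419) = (32 + 2*((73 - 57)*(110 - 111))) - 1*(-49419) = (32 + 2*(16*(-1))) + 49419 = (32 + 2*(-16)) + 49419 = (32 - 32) + 49419 = 0 + 49419 = 49419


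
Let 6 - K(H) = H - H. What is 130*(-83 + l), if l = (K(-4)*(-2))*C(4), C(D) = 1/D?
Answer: -11180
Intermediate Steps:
C(D) = 1/D
K(H) = 6 (K(H) = 6 - (H - H) = 6 - 1*0 = 6 + 0 = 6)
l = -3 (l = (6*(-2))/4 = -12*1/4 = -3)
130*(-83 + l) = 130*(-83 - 3) = 130*(-86) = -11180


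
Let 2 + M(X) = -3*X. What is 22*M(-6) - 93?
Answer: 259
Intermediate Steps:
M(X) = -2 - 3*X
22*M(-6) - 93 = 22*(-2 - 3*(-6)) - 93 = 22*(-2 + 18) - 93 = 22*16 - 93 = 352 - 93 = 259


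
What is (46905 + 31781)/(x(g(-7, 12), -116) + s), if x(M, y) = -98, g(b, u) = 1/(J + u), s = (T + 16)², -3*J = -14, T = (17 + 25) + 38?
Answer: 39343/4559 ≈ 8.6297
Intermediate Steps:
T = 80 (T = 42 + 38 = 80)
J = 14/3 (J = -⅓*(-14) = 14/3 ≈ 4.6667)
s = 9216 (s = (80 + 16)² = 96² = 9216)
g(b, u) = 1/(14/3 + u)
(46905 + 31781)/(x(g(-7, 12), -116) + s) = (46905 + 31781)/(-98 + 9216) = 78686/9118 = 78686*(1/9118) = 39343/4559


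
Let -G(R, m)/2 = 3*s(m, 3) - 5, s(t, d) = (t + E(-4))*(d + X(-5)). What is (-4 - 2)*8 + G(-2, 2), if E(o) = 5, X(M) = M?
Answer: 46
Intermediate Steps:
s(t, d) = (-5 + d)*(5 + t) (s(t, d) = (t + 5)*(d - 5) = (5 + t)*(-5 + d) = (-5 + d)*(5 + t))
G(R, m) = 70 + 12*m (G(R, m) = -2*(3*(-25 - 5*m + 5*3 + 3*m) - 5) = -2*(3*(-25 - 5*m + 15 + 3*m) - 5) = -2*(3*(-10 - 2*m) - 5) = -2*((-30 - 6*m) - 5) = -2*(-35 - 6*m) = 70 + 12*m)
(-4 - 2)*8 + G(-2, 2) = (-4 - 2)*8 + (70 + 12*2) = -6*8 + (70 + 24) = -48 + 94 = 46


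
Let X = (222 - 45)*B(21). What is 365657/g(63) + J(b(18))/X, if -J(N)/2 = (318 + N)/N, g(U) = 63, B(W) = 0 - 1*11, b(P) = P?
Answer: 79104059/13629 ≈ 5804.1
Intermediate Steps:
B(W) = -11 (B(W) = 0 - 11 = -11)
J(N) = -2*(318 + N)/N
X = -1947 (X = (222 - 45)*(-11) = 177*(-11) = -1947)
365657/g(63) + J(b(18))/X = 365657/63 + (-2 - 636/18)/(-1947) = 365657*(1/63) + (-2 - 636*1/18)*(-1/1947) = 365657/63 + (-2 - 106/3)*(-1/1947) = 365657/63 - 112/3*(-1/1947) = 365657/63 + 112/5841 = 79104059/13629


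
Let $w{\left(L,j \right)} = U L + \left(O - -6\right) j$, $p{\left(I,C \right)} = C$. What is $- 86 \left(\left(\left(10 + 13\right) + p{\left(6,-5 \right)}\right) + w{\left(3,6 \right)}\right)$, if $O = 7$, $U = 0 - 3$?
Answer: $-7482$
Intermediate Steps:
$U = -3$ ($U = 0 - 3 = -3$)
$w{\left(L,j \right)} = - 3 L + 13 j$ ($w{\left(L,j \right)} = - 3 L + \left(7 - -6\right) j = - 3 L + \left(7 + 6\right) j = - 3 L + 13 j$)
$- 86 \left(\left(\left(10 + 13\right) + p{\left(6,-5 \right)}\right) + w{\left(3,6 \right)}\right) = - 86 \left(\left(\left(10 + 13\right) - 5\right) + \left(\left(-3\right) 3 + 13 \cdot 6\right)\right) = - 86 \left(\left(23 - 5\right) + \left(-9 + 78\right)\right) = - 86 \left(18 + 69\right) = \left(-86\right) 87 = -7482$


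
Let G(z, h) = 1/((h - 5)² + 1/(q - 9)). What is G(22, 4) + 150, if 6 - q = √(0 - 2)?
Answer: (-303*I + 151*√2)/(√2 - 2*I) ≈ 151.33 - 0.2357*I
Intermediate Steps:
q = 6 - I*√2 (q = 6 - √(0 - 2) = 6 - √(-2) = 6 - I*√2 ≈ 6.0 - 1.4142*I)
G(z, h) = 1/((-5 + h)² + 1/(-3 - I*√2)) (G(z, h) = 1/((h - 5)² + 1/((6 - I*√2) - 9)) = 1/((-5 + h)² + 1/(-3 - I*√2)))
G(22, 4) + 150 = (-3 - I*√2)/(1 - 9*(-5 + 4)² + (-5 + 4)²*(6 - I*√2)) + 150 = (-3 - I*√2)/(1 - 9*(-1)² + (-1)²*(6 - I*√2)) + 150 = (-3 - I*√2)/(1 - 9*1 + 1*(6 - I*√2)) + 150 = (-3 - I*√2)/(1 - 9 + (6 - I*√2)) + 150 = (-3 - I*√2)/(-2 - I*√2) + 150 = 150 + (-3 - I*√2)/(-2 - I*√2)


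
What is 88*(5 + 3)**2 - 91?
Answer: 5541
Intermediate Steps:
88*(5 + 3)**2 - 91 = 88*8**2 - 91 = 88*64 - 91 = 5632 - 91 = 5541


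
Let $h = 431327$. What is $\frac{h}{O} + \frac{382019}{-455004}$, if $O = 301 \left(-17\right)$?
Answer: $- \frac{18019118321}{211659588} \approx -85.133$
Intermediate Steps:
$O = -5117$
$\frac{h}{O} + \frac{382019}{-455004} = \frac{431327}{-5117} + \frac{382019}{-455004} = 431327 \left(- \frac{1}{5117}\right) + 382019 \left(- \frac{1}{455004}\right) = - \frac{431327}{5117} - \frac{34729}{41364} = - \frac{18019118321}{211659588}$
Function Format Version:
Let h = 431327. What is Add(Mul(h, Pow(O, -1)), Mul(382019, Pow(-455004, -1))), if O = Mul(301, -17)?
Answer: Rational(-18019118321, 211659588) ≈ -85.133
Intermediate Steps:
O = -5117
Add(Mul(h, Pow(O, -1)), Mul(382019, Pow(-455004, -1))) = Add(Mul(431327, Pow(-5117, -1)), Mul(382019, Pow(-455004, -1))) = Add(Mul(431327, Rational(-1, 5117)), Mul(382019, Rational(-1, 455004))) = Add(Rational(-431327, 5117), Rational(-34729, 41364)) = Rational(-18019118321, 211659588)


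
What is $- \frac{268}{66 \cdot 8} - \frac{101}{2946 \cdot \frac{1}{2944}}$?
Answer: $- \frac{6574465}{64812} \approx -101.44$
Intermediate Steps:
$- \frac{268}{66 \cdot 8} - \frac{101}{2946 \cdot \frac{1}{2944}} = - \frac{268}{528} - \frac{101}{2946 \cdot \frac{1}{2944}} = \left(-268\right) \frac{1}{528} - \frac{101}{\frac{1473}{1472}} = - \frac{67}{132} - \frac{148672}{1473} = - \frac{6574465}{64812}$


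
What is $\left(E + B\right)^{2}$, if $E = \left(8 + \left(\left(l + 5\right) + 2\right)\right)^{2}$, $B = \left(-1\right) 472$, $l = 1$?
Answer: $46656$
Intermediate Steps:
$B = -472$
$E = 256$ ($E = \left(8 + \left(\left(1 + 5\right) + 2\right)\right)^{2} = \left(8 + \left(6 + 2\right)\right)^{2} = \left(8 + 8\right)^{2} = 16^{2} = 256$)
$\left(E + B\right)^{2} = \left(256 - 472\right)^{2} = \left(-216\right)^{2} = 46656$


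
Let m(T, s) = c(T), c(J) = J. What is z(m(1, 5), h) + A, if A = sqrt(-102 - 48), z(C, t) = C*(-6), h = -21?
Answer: -6 + 5*I*sqrt(6) ≈ -6.0 + 12.247*I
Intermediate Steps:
m(T, s) = T
z(C, t) = -6*C
A = 5*I*sqrt(6) (A = sqrt(-150) = 5*I*sqrt(6) ≈ 12.247*I)
z(m(1, 5), h) + A = -6*1 + 5*I*sqrt(6) = -6 + 5*I*sqrt(6)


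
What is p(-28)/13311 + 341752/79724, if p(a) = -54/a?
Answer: 589713007/137563762 ≈ 4.2868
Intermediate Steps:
p(-28)/13311 + 341752/79724 = -54/(-28)/13311 + 341752/79724 = -54*(-1/28)*(1/13311) + 341752*(1/79724) = (27/14)*(1/13311) + 85438/19931 = 1/6902 + 85438/19931 = 589713007/137563762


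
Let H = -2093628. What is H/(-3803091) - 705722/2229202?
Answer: 330532456359/1412976343897 ≈ 0.23393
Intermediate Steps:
H/(-3803091) - 705722/2229202 = -2093628/(-3803091) - 705722/2229202 = -2093628*(-1/3803091) - 705722*1/2229202 = 697876/1267697 - 352861/1114601 = 330532456359/1412976343897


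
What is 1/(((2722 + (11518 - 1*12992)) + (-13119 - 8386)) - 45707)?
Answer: -1/65964 ≈ -1.5160e-5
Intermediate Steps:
1/(((2722 + (11518 - 1*12992)) + (-13119 - 8386)) - 45707) = 1/(((2722 + (11518 - 12992)) - 21505) - 45707) = 1/(((2722 - 1474) - 21505) - 45707) = 1/((1248 - 21505) - 45707) = 1/(-20257 - 45707) = 1/(-65964) = -1/65964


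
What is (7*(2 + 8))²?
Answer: 4900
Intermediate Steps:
(7*(2 + 8))² = (7*10)² = 70² = 4900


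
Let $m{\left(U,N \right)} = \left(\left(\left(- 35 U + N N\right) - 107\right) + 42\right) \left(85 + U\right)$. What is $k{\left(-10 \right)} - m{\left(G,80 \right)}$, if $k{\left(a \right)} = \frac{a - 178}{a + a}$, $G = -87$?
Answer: $\frac{93847}{5} \approx 18769.0$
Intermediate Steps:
$m{\left(U,N \right)} = \left(85 + U\right) \left(-65 + N^{2} - 35 U\right)$ ($m{\left(U,N \right)} = \left(\left(\left(- 35 U + N^{2}\right) - 107\right) + 42\right) \left(85 + U\right) = \left(\left(\left(N^{2} - 35 U\right) - 107\right) + 42\right) \left(85 + U\right) = \left(\left(-107 + N^{2} - 35 U\right) + 42\right) \left(85 + U\right) = \left(-65 + N^{2} - 35 U\right) \left(85 + U\right) = \left(85 + U\right) \left(-65 + N^{2} - 35 U\right)$)
$k{\left(a \right)} = \frac{-178 + a}{2 a}$
$k{\left(-10 \right)} - m{\left(G,80 \right)} = \frac{-178 - 10}{2 \left(-10\right)} - \left(-5525 - -264480 - 35 \left(-87\right)^{2} + 85 \cdot 80^{2} - 87 \cdot 80^{2}\right) = \frac{1}{2} \left(- \frac{1}{10}\right) \left(-188\right) - \left(-5525 + 264480 - 264915 + 85 \cdot 6400 - 556800\right) = \frac{47}{5} - \left(-5525 + 264480 - 264915 + 544000 - 556800\right) = \frac{47}{5} - -18760 = \frac{47}{5} + 18760 = \frac{93847}{5}$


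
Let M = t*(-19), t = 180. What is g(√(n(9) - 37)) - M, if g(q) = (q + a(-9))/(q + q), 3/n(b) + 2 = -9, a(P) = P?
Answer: 6841/2 + 9*I*√4510/820 ≈ 3420.5 + 0.73708*I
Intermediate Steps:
n(b) = -3/11 (n(b) = 3/(-2 - 9) = 3/(-11) = 3*(-1/11) = -3/11)
M = -3420 (M = 180*(-19) = -3420)
g(q) = (-9 + q)/(2*q) (g(q) = (q - 9)/(q + q) = (-9 + q)/((2*q)) = (-9 + q)*(1/(2*q)) = (-9 + q)/(2*q))
g(√(n(9) - 37)) - M = (-9 + √(-3/11 - 37))/(2*(√(-3/11 - 37))) - 1*(-3420) = (-9 + √(-410/11))/(2*(√(-410/11))) + 3420 = (-9 + I*√4510/11)/(2*((I*√4510/11))) + 3420 = (-I*√4510/410)*(-9 + I*√4510/11)/2 + 3420 = -I*√4510*(-9 + I*√4510/11)/820 + 3420 = 3420 - I*√4510*(-9 + I*√4510/11)/820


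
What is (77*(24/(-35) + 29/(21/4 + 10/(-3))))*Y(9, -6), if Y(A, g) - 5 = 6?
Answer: 1406988/115 ≈ 12235.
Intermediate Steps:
Y(A, g) = 11 (Y(A, g) = 5 + 6 = 11)
(77*(24/(-35) + 29/(21/4 + 10/(-3))))*Y(9, -6) = (77*(24/(-35) + 29/(21/4 + 10/(-3))))*11 = (77*(24*(-1/35) + 29/(21*(1/4) + 10*(-1/3))))*11 = (77*(-24/35 + 29/(21/4 - 10/3)))*11 = (77*(-24/35 + 29/(23/12)))*11 = (77*(-24/35 + 29*(12/23)))*11 = (77*(-24/35 + 348/23))*11 = (77*(11628/805))*11 = (127908/115)*11 = 1406988/115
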